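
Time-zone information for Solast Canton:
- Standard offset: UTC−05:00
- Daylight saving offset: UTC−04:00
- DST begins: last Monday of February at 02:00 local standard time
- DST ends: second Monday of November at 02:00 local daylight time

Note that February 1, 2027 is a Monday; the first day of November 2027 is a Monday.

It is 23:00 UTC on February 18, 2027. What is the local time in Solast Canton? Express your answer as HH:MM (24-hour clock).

1 February 2027 is a Monday, so Mondays fall on 1, 8, 15, 22; the last is February 22.
1 November 2027 is a Monday, so the first Monday is November 1 and the second is November 8.
At the standard offset (UTC−05:00), 23:00 UTC − 5h = 18:00 Solast Canton standard time.
The standard-time date in Solast Canton, February 18, 2027, is outside the daylight-saving period (22 February – 8 November), so Solast Canton is on standard time, UTC−05:00.
23:00 UTC − 5h = 18:00 local.

18:00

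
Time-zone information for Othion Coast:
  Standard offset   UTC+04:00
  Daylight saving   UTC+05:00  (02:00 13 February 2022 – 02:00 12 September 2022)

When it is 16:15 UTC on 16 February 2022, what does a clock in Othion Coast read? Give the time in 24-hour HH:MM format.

At the standard offset (UTC+04:00), 16:15 UTC + 4h = 20:15 Othion Coast standard time.
The standard-time date in Othion Coast, 16 February 2022, lies within the daylight-saving period (13 February – 12 September), so Othion Coast is on daylight time, UTC+05:00.
16:15 UTC + 5h = 21:15 local.

21:15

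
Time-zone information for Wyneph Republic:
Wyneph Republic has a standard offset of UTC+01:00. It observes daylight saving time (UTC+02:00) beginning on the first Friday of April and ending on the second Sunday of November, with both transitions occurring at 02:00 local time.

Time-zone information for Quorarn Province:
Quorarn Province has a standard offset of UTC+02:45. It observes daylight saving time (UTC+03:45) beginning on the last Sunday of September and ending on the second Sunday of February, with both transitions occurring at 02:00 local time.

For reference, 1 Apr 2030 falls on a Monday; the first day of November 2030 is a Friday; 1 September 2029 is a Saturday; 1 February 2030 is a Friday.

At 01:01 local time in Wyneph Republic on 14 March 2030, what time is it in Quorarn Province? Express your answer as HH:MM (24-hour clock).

02:46

1 April 2030 is a Monday, so the first Friday is April 5.
1 November 2030 is a Friday, so the first Sunday is November 3 and the second is November 10.
14 March 2030 does not fall between 5 April and 10 November, so daylight saving is not in effect and Wyneph Republic is at UTC+01:00.
01:01 Wyneph Republic − 1h = 00:01 UTC.
1 September 2029 is a Saturday, so Sundays fall on 2, 9, 16, 23, 30; the last is September 30.
1 February 2030 is a Friday, so the first Sunday is February 3 and the second is February 10.
At the standard offset (UTC+02:45), 00:01 UTC + 2h45m = 02:46 Quorarn Province standard time.
The standard-time date in Quorarn Province, 14 March 2030, is outside the daylight-saving period (30 September 2029 – 10 February 2030), so Quorarn Province is on standard time, UTC+02:45.
00:01 UTC + 2h45m = 02:46 Quorarn Province.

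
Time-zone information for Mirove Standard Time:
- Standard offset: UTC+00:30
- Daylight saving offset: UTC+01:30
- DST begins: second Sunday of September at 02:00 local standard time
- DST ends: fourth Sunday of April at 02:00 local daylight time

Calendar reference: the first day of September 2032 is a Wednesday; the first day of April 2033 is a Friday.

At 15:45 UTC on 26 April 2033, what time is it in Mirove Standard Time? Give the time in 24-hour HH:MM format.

1 September 2032 is a Wednesday, so the first Sunday is September 5 and the second is September 12.
1 April 2033 is a Friday, so the first Sunday is April 3 and the fourth is April 24.
At the standard offset (UTC+00:30), 15:45 UTC + 0h30m = 16:15 Mirove Standard Time standard time.
Daylight saving runs 12 September 2032 – 24 April 2033; the standard-time date in Mirove Standard Time, 26 April 2033, is outside that window, so Mirove Standard Time is on standard time at UTC+00:30.
15:45 UTC + 0h30m = 16:15 local.

16:15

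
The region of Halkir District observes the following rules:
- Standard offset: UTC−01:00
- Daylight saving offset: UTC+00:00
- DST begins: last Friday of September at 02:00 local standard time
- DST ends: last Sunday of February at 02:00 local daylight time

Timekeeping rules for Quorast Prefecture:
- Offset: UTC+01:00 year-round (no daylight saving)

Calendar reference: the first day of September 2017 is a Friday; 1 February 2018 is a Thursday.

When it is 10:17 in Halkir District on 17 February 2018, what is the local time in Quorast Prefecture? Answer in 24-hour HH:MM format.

1 September 2017 is a Friday, so Fridays fall on 1, 8, 15, 22, 29; the last is September 29.
1 February 2018 is a Thursday, so Sundays fall on 4, 11, 18, 25; the last is February 25.
Daylight saving runs 29 September 2017 – 25 February 2018; 17 February 2018 is inside that window, so Halkir District is at UTC+00:00.
10:17 Halkir District − 0h = 10:17 UTC.
Quorast Prefecture stays on UTC+01:00 all year.
10:17 UTC + 1h = 11:17 Quorast Prefecture.

11:17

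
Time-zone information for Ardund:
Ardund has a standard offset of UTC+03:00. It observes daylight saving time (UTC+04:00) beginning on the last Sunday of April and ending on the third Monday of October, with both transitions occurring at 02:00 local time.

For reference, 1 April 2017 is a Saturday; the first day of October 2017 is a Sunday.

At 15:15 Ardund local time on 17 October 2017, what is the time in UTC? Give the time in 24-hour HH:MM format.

1 April 2017 is a Saturday, so Sundays fall on 2, 9, 16, 23, 30; the last is April 30.
1 October 2017 is a Sunday, so the first Monday is October 2 and the third is October 16.
17 October 2017 does not fall between 30 April and 16 October, so daylight saving is not in effect and Ardund is at UTC+03:00.
15:15 local − 3h = 12:15 UTC.

12:15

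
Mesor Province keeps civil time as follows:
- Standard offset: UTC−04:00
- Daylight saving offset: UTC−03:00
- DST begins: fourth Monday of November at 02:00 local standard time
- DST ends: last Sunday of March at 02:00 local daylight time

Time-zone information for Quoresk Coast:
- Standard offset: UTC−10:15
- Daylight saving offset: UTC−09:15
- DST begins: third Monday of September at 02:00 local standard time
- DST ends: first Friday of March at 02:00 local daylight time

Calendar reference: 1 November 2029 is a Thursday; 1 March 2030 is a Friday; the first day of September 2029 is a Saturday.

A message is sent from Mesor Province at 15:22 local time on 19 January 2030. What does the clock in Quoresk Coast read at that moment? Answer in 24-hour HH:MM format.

09:07

1 November 2029 is a Thursday, so the first Monday is November 5 and the fourth is November 26.
1 March 2030 is a Friday, so Sundays fall on 3, 10, 17, 24, 31; the last is March 31.
19 January 2030 falls between 26 November 2029 and 31 March 2030, so daylight saving is in effect and Mesor Province is at UTC−03:00.
15:22 Mesor Province + 3h = 18:22 UTC.
1 September 2029 is a Saturday, so the first Monday is September 3 and the third is September 17.
1 March 2030 is a Friday, so the first Friday is March 1.
At the standard offset (UTC−10:15), 18:22 UTC − 10h15m = 08:07 Quoresk Coast standard time.
Daylight saving runs 17 September 2029 – 1 March 2030; the standard-time date in Quoresk Coast, 19 January 2030, is inside that window, so Quoresk Coast is at UTC−09:15.
18:22 UTC − 9h15m = 09:07 Quoresk Coast.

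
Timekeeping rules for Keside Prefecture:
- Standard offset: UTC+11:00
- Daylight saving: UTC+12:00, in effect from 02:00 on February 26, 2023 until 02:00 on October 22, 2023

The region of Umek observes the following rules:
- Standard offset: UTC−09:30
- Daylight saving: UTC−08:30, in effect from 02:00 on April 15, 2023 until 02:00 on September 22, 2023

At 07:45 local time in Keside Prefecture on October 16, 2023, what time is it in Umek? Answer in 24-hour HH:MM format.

Daylight saving runs 26 February – 22 October; October 16, 2023 is inside that window, so Keside Prefecture is at UTC+12:00.
07:45 Keside Prefecture − 12h = 19:45 UTC (rolling into the previous day, 15 October 2023).
At the standard offset (UTC−09:30), 19:45 UTC − 9h30m = 10:15 Umek standard time.
The standard-time date in Umek, October 15, 2023, does not fall between 15 April and 22 September, so daylight saving is not in effect and Umek is at UTC−09:30.
19:45 UTC − 9h30m = 10:15 Umek.

10:15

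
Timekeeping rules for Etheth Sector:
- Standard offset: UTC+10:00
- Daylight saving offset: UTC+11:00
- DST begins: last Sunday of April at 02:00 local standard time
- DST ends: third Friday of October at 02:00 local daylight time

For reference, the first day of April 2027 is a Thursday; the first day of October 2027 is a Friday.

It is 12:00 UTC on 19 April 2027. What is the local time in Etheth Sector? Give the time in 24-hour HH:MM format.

22:00

1 April 2027 is a Thursday, so Sundays fall on 4, 11, 18, 25; the last is April 25.
1 October 2027 is a Friday, so the first Friday is October 1 and the third is October 15.
At the standard offset (UTC+10:00), 12:00 UTC + 10h = 22:00 Etheth Sector standard time.
The standard-time date in Etheth Sector, 19 April 2027, is outside the daylight-saving period (25 April – 15 October), so Etheth Sector is on standard time, UTC+10:00.
12:00 UTC + 10h = 22:00 local.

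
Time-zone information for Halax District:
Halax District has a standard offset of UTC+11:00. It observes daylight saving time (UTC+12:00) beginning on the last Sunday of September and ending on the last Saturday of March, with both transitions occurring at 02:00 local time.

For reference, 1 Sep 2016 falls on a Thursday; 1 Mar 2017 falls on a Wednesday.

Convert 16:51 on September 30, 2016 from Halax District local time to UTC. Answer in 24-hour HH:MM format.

1 September 2016 is a Thursday, so Sundays fall on 4, 11, 18, 25; the last is September 25.
1 March 2017 is a Wednesday, so Saturdays fall on 4, 11, 18, 25; the last is March 25.
Daylight saving runs 25 September 2016 – 25 March 2017; September 30, 2016 is inside that window, so Halax District is at UTC+12:00.
16:51 local − 12h = 04:51 UTC.

04:51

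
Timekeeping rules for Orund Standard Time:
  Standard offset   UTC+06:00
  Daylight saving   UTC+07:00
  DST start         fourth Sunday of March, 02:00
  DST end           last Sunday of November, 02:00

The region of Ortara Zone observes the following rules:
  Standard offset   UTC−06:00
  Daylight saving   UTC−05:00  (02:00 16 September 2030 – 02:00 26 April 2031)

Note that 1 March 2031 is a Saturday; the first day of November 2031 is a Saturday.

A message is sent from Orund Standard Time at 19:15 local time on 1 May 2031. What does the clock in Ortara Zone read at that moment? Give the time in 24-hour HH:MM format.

06:15

1 March 2031 is a Saturday, so the first Sunday is March 2 and the fourth is March 23.
1 November 2031 is a Saturday, so Sundays fall on 2, 9, 16, 23, 30; the last is November 30.
1 May 2031 lies within the daylight-saving period (23 March – 30 November), so Orund Standard Time is on daylight time, UTC+07:00.
19:15 Orund Standard Time − 7h = 12:15 UTC.
At the standard offset (UTC−06:00), 12:15 UTC − 6h = 06:15 Ortara Zone standard time.
Daylight saving runs 16 September 2030 – 26 April 2031; the standard-time date in Ortara Zone, 1 May 2031, is outside that window, so Ortara Zone is on standard time at UTC−06:00.
12:15 UTC − 6h = 06:15 Ortara Zone.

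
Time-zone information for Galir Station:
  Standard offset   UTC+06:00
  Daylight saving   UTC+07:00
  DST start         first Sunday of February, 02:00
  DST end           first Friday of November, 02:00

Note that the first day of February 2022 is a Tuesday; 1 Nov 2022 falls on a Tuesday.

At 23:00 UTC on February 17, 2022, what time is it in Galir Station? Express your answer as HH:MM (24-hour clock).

06:00

1 February 2022 is a Tuesday, so the first Sunday is February 6.
1 November 2022 is a Tuesday, so the first Friday is November 4.
At the standard offset (UTC+06:00), 23:00 UTC + 6h = 05:00 Galir Station standard time (rolling into the next day, 18 February 2022).
Daylight saving runs 6 February – 4 November; the standard-time date in Galir Station, February 18, 2022, is inside that window, so Galir Station is at UTC+07:00.
23:00 UTC + 7h = 06:00 local (rolling into the next day, 18 February 2022).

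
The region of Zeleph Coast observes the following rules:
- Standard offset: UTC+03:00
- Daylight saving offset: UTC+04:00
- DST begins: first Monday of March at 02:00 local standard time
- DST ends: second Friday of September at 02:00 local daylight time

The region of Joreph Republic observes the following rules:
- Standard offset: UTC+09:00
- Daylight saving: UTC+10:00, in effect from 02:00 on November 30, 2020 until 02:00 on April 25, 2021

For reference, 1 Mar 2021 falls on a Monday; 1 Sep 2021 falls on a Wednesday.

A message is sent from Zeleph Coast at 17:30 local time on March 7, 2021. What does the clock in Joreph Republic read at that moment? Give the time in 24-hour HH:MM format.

1 March 2021 is a Monday, so the first Monday is March 1.
1 September 2021 is a Wednesday, so the first Friday is September 3 and the second is September 10.
March 7, 2021 lies within the daylight-saving period (1 March – 10 September), so Zeleph Coast is on daylight time, UTC+04:00.
17:30 Zeleph Coast − 4h = 13:30 UTC.
At the standard offset (UTC+09:00), 13:30 UTC + 9h = 22:30 Joreph Republic standard time.
Daylight saving runs 30 November 2020 – 25 April 2021; the standard-time date in Joreph Republic, March 7, 2021, is inside that window, so Joreph Republic is at UTC+10:00.
13:30 UTC + 10h = 23:30 Joreph Republic.

23:30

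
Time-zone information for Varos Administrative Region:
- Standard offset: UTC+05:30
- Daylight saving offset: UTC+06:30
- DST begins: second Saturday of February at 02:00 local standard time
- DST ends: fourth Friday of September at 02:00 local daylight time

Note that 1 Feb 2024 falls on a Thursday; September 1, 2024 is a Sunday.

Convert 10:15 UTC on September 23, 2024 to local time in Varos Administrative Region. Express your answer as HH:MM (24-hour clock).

16:45

1 February 2024 is a Thursday, so the first Saturday is February 3 and the second is February 10.
1 September 2024 is a Sunday, so the first Friday is September 6 and the fourth is September 27.
At the standard offset (UTC+05:30), 10:15 UTC + 5h30m = 15:45 Varos Administrative Region standard time.
Daylight saving runs 10 February – 27 September; the standard-time date in Varos Administrative Region, September 23, 2024, is inside that window, so Varos Administrative Region is at UTC+06:30.
10:15 UTC + 6h30m = 16:45 local.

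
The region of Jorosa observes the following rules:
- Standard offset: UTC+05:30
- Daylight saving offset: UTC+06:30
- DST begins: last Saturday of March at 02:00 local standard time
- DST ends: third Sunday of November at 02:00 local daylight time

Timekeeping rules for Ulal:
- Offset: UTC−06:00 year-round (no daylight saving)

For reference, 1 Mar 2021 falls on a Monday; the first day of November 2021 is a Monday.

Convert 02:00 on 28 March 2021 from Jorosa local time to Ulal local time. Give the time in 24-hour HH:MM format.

13:30

1 March 2021 is a Monday, so Saturdays fall on 6, 13, 20, 27; the last is March 27.
1 November 2021 is a Monday, so the first Sunday is November 7 and the third is November 21.
Daylight saving runs 27 March – 21 November; 28 March 2021 is inside that window, so Jorosa is at UTC+06:30.
02:00 Jorosa − 6h30m = 19:30 UTC (rolling into the previous day, 27 March 2021).
Ulal stays on UTC−06:00 all year.
19:30 UTC − 6h = 13:30 Ulal.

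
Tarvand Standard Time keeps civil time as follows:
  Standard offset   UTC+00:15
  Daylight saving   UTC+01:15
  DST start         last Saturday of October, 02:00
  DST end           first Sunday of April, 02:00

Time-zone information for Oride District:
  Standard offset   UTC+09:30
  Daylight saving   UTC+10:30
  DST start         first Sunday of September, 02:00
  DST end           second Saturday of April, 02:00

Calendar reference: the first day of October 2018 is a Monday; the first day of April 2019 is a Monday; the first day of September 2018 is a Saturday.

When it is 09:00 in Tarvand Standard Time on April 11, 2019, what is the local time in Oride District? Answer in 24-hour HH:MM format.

19:15

1 October 2018 is a Monday, so Saturdays fall on 6, 13, 20, 27; the last is October 27.
1 April 2019 is a Monday, so the first Sunday is April 7.
April 11, 2019 is outside the daylight-saving period (27 October 2018 – 7 April 2019), so Tarvand Standard Time is on standard time, UTC+00:15.
09:00 Tarvand Standard Time − 0h15m = 08:45 UTC.
1 September 2018 is a Saturday, so the first Sunday is September 2.
1 April 2019 is a Monday, so the first Saturday is April 6 and the second is April 13.
At the standard offset (UTC+09:30), 08:45 UTC + 9h30m = 18:15 Oride District standard time.
The standard-time date in Oride District, April 11, 2019, falls between 2 September 2018 and 13 April 2019, so daylight saving is in effect and Oride District is at UTC+10:30.
08:45 UTC + 10h30m = 19:15 Oride District.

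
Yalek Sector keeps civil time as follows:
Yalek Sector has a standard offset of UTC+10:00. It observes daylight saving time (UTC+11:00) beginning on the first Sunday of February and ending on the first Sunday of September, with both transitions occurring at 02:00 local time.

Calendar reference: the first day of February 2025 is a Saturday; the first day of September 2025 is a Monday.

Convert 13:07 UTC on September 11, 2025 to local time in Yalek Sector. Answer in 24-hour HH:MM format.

1 February 2025 is a Saturday, so the first Sunday is February 2.
1 September 2025 is a Monday, so the first Sunday is September 7.
At the standard offset (UTC+10:00), 13:07 UTC + 10h = 23:07 Yalek Sector standard time.
The standard-time date in Yalek Sector, September 11, 2025, is outside the daylight-saving period (2 February – 7 September), so Yalek Sector is on standard time, UTC+10:00.
13:07 UTC + 10h = 23:07 local.

23:07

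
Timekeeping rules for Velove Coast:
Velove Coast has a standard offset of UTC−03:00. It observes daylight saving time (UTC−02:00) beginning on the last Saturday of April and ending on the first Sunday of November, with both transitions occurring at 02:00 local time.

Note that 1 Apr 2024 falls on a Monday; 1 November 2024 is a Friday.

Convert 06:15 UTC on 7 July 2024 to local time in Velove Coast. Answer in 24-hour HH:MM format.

1 April 2024 is a Monday, so Saturdays fall on 6, 13, 20, 27; the last is April 27.
1 November 2024 is a Friday, so the first Sunday is November 3.
At the standard offset (UTC−03:00), 06:15 UTC − 3h = 03:15 Velove Coast standard time.
The standard-time date in Velove Coast, 7 July 2024, lies within the daylight-saving period (27 April – 3 November), so Velove Coast is on daylight time, UTC−02:00.
06:15 UTC − 2h = 04:15 local.

04:15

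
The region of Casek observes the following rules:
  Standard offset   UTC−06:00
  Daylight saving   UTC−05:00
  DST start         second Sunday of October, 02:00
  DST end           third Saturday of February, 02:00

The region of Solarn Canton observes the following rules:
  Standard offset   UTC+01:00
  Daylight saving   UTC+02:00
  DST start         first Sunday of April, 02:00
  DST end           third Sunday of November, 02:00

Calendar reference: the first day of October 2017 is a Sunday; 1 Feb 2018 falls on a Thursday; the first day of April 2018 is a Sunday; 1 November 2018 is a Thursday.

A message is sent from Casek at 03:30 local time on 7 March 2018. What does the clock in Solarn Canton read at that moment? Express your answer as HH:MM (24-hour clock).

10:30

1 October 2017 is a Sunday, so the first Sunday is October 1 and the second is October 8.
1 February 2018 is a Thursday, so the first Saturday is February 3 and the third is February 17.
7 March 2018 does not fall between 8 October 2017 and 17 February 2018, so daylight saving is not in effect and Casek is at UTC−06:00.
03:30 Casek + 6h = 09:30 UTC.
1 April 2018 is a Sunday, so the first Sunday is April 1.
1 November 2018 is a Thursday, so the first Sunday is November 4 and the third is November 18.
At the standard offset (UTC+01:00), 09:30 UTC + 1h = 10:30 Solarn Canton standard time.
The standard-time date in Solarn Canton, 7 March 2018, is outside the daylight-saving period (1 April – 18 November), so Solarn Canton is on standard time, UTC+01:00.
09:30 UTC + 1h = 10:30 Solarn Canton.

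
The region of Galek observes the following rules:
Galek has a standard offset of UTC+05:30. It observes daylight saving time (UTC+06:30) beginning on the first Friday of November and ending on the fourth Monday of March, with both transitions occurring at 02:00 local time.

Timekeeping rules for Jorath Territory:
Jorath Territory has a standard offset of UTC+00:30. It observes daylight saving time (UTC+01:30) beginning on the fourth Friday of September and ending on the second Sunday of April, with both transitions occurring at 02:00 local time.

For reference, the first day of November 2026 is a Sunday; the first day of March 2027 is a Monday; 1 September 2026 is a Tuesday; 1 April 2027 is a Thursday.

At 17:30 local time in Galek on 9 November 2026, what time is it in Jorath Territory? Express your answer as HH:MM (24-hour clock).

1 November 2026 is a Sunday, so the first Friday is November 6.
1 March 2027 is a Monday, so the first Monday is March 1 and the fourth is March 22.
Daylight saving runs 6 November 2026 – 22 March 2027; 9 November 2026 is inside that window, so Galek is at UTC+06:30.
17:30 Galek − 6h30m = 11:00 UTC.
1 September 2026 is a Tuesday, so the first Friday is September 4 and the fourth is September 25.
1 April 2027 is a Thursday, so the first Sunday is April 4 and the second is April 11.
At the standard offset (UTC+00:30), 11:00 UTC + 0h30m = 11:30 Jorath Territory standard time.
The standard-time date in Jorath Territory, 9 November 2026, falls between 25 September 2026 and 11 April 2027, so daylight saving is in effect and Jorath Territory is at UTC+01:30.
11:00 UTC + 1h30m = 12:30 Jorath Territory.

12:30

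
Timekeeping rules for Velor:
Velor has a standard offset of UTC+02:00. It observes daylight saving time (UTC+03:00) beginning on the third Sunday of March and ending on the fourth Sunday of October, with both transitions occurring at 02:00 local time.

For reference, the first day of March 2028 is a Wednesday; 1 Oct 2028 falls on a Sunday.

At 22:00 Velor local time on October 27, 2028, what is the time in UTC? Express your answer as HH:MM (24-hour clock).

20:00

1 March 2028 is a Wednesday, so the first Sunday is March 5 and the third is March 19.
1 October 2028 is a Sunday, so the first Sunday is October 1 and the fourth is October 22.
October 27, 2028 is outside the daylight-saving period (19 March – 22 October), so Velor is on standard time, UTC+02:00.
22:00 local − 2h = 20:00 UTC.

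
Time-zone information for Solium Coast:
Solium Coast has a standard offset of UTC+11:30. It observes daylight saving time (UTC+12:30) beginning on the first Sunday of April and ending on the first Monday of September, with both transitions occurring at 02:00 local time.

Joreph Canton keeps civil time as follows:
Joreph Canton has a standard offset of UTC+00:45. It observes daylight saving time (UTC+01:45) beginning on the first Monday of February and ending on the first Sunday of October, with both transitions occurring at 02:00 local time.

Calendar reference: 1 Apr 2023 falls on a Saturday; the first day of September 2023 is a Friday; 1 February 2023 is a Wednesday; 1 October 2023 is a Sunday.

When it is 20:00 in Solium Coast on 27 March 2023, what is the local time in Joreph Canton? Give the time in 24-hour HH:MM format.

1 April 2023 is a Saturday, so the first Sunday is April 2.
1 September 2023 is a Friday, so the first Monday is September 4.
27 March 2023 is outside the daylight-saving period (2 April – 4 September), so Solium Coast is on standard time, UTC+11:30.
20:00 Solium Coast − 11h30m = 08:30 UTC.
1 February 2023 is a Wednesday, so the first Monday is February 6.
1 October 2023 is a Sunday, so the first Sunday is October 1.
At the standard offset (UTC+00:45), 08:30 UTC + 0h45m = 09:15 Joreph Canton standard time.
Daylight saving runs 6 February – 1 October; the standard-time date in Joreph Canton, 27 March 2023, is inside that window, so Joreph Canton is at UTC+01:45.
08:30 UTC + 1h45m = 10:15 Joreph Canton.

10:15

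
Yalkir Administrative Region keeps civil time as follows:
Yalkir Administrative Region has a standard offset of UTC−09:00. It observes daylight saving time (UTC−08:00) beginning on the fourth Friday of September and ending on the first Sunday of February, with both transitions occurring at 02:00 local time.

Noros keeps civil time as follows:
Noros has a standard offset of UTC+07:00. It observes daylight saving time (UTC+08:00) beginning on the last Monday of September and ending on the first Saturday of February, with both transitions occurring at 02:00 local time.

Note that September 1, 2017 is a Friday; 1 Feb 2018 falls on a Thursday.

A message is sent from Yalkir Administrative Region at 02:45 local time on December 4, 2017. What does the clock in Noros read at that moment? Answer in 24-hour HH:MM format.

18:45

1 September 2017 is a Friday, so the first Friday is September 1 and the fourth is September 22.
1 February 2018 is a Thursday, so the first Sunday is February 4.
December 4, 2017 lies within the daylight-saving period (22 September 2017 – 4 February 2018), so Yalkir Administrative Region is on daylight time, UTC−08:00.
02:45 Yalkir Administrative Region + 8h = 10:45 UTC.
1 September 2017 is a Friday, so Mondays fall on 4, 11, 18, 25; the last is September 25.
1 February 2018 is a Thursday, so the first Saturday is February 3.
At the standard offset (UTC+07:00), 10:45 UTC + 7h = 17:45 Noros standard time.
The standard-time date in Noros, December 4, 2017, lies within the daylight-saving period (25 September 2017 – 3 February 2018), so Noros is on daylight time, UTC+08:00.
10:45 UTC + 8h = 18:45 Noros.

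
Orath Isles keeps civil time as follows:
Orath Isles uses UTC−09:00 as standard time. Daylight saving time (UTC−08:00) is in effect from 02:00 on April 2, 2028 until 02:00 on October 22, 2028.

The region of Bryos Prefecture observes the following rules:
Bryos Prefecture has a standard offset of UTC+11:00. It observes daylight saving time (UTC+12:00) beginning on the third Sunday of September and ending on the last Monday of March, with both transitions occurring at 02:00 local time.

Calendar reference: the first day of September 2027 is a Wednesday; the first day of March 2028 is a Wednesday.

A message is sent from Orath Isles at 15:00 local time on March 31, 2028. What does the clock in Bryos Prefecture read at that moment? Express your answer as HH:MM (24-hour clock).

11:00

Daylight saving runs 2 April – 22 October; March 31, 2028 is outside that window, so Orath Isles is on standard time at UTC−09:00.
15:00 Orath Isles + 9h = 00:00 UTC (rolling into the next day, 1 April 2028).
1 September 2027 is a Wednesday, so the first Sunday is September 5 and the third is September 19.
1 March 2028 is a Wednesday, so Mondays fall on 6, 13, 20, 27; the last is March 27.
At the standard offset (UTC+11:00), 00:00 UTC + 11h = 11:00 Bryos Prefecture standard time.
Daylight saving runs 19 September 2027 – 27 March 2028; the standard-time date in Bryos Prefecture, April 1, 2028, is outside that window, so Bryos Prefecture is on standard time at UTC+11:00.
00:00 UTC + 11h = 11:00 Bryos Prefecture.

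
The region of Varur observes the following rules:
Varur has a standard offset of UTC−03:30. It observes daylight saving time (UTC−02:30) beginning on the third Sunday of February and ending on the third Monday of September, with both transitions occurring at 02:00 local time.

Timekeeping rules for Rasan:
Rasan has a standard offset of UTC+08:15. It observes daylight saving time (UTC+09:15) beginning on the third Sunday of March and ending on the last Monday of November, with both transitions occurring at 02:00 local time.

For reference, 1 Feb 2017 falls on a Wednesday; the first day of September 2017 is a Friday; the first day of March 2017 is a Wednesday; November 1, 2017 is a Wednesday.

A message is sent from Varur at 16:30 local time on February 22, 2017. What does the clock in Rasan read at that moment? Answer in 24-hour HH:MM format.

1 February 2017 is a Wednesday, so the first Sunday is February 5 and the third is February 19.
1 September 2017 is a Friday, so the first Monday is September 4 and the third is September 18.
February 22, 2017 lies within the daylight-saving period (19 February – 18 September), so Varur is on daylight time, UTC−02:30.
16:30 Varur + 2h30m = 19:00 UTC.
1 March 2017 is a Wednesday, so the first Sunday is March 5 and the third is March 19.
1 November 2017 is a Wednesday, so Mondays fall on 6, 13, 20, 27; the last is November 27.
At the standard offset (UTC+08:15), 19:00 UTC + 8h15m = 03:15 Rasan standard time (rolling into the next day, 23 February 2017).
The standard-time date in Rasan, February 23, 2017, is outside the daylight-saving period (19 March – 27 November), so Rasan is on standard time, UTC+08:15.
19:00 UTC + 8h15m = 03:15 Rasan (rolling into the next day, 23 February 2017).

03:15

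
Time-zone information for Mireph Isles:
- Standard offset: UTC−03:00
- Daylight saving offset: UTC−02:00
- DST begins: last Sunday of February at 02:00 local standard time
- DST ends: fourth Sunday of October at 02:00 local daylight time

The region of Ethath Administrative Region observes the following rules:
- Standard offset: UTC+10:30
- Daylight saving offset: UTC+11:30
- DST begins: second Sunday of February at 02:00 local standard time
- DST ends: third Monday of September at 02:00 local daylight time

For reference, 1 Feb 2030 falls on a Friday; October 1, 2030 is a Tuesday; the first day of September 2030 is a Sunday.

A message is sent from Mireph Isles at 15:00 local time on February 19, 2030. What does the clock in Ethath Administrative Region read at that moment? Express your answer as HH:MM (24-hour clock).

1 February 2030 is a Friday, so Sundays fall on 3, 10, 17, 24; the last is February 24.
1 October 2030 is a Tuesday, so the first Sunday is October 6 and the fourth is October 27.
February 19, 2030 is outside the daylight-saving period (24 February – 27 October), so Mireph Isles is on standard time, UTC−03:00.
15:00 Mireph Isles + 3h = 18:00 UTC.
1 February 2030 is a Friday, so the first Sunday is February 3 and the second is February 10.
1 September 2030 is a Sunday, so the first Monday is September 2 and the third is September 16.
At the standard offset (UTC+10:30), 18:00 UTC + 10h30m = 04:30 Ethath Administrative Region standard time (rolling into the next day, 20 February 2030).
Daylight saving runs 10 February – 16 September; the standard-time date in Ethath Administrative Region, February 20, 2030, is inside that window, so Ethath Administrative Region is at UTC+11:30.
18:00 UTC + 11h30m = 05:30 Ethath Administrative Region (rolling into the next day, 20 February 2030).

05:30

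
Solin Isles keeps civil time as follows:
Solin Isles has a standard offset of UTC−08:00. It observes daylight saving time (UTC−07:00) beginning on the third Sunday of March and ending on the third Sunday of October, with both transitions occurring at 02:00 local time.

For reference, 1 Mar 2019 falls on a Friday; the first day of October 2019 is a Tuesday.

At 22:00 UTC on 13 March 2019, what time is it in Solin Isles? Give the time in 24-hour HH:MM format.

1 March 2019 is a Friday, so the first Sunday is March 3 and the third is March 17.
1 October 2019 is a Tuesday, so the first Sunday is October 6 and the third is October 20.
At the standard offset (UTC−08:00), 22:00 UTC − 8h = 14:00 Solin Isles standard time.
The standard-time date in Solin Isles, 13 March 2019, does not fall between 17 March and 20 October, so daylight saving is not in effect and Solin Isles is at UTC−08:00.
22:00 UTC − 8h = 14:00 local.

14:00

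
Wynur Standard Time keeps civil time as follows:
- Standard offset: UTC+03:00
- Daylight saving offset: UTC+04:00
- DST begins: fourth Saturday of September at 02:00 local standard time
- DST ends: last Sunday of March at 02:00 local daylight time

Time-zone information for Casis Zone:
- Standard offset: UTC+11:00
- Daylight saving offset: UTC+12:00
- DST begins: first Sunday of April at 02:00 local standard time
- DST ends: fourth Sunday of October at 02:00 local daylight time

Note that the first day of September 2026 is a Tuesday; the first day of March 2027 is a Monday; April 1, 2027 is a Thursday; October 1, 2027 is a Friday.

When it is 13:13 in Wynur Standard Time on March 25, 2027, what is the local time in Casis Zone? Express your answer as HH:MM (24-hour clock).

1 September 2026 is a Tuesday, so the first Saturday is September 5 and the fourth is September 26.
1 March 2027 is a Monday, so Sundays fall on 7, 14, 21, 28; the last is March 28.
March 25, 2027 falls between 26 September 2026 and 28 March 2027, so daylight saving is in effect and Wynur Standard Time is at UTC+04:00.
13:13 Wynur Standard Time − 4h = 09:13 UTC.
1 April 2027 is a Thursday, so the first Sunday is April 4.
1 October 2027 is a Friday, so the first Sunday is October 3 and the fourth is October 24.
At the standard offset (UTC+11:00), 09:13 UTC + 11h = 20:13 Casis Zone standard time.
Daylight saving runs 4 April – 24 October; the standard-time date in Casis Zone, March 25, 2027, is outside that window, so Casis Zone is on standard time at UTC+11:00.
09:13 UTC + 11h = 20:13 Casis Zone.

20:13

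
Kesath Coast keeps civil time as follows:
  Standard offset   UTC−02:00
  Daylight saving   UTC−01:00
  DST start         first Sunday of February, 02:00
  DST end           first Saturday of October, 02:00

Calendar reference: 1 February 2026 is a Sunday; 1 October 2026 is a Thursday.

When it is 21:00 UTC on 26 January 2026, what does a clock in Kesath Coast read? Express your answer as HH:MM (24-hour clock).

1 February 2026 is a Sunday, so the first Sunday is February 1.
1 October 2026 is a Thursday, so the first Saturday is October 3.
At the standard offset (UTC−02:00), 21:00 UTC − 2h = 19:00 Kesath Coast standard time.
The standard-time date in Kesath Coast, 26 January 2026, is outside the daylight-saving period (1 February – 3 October), so Kesath Coast is on standard time, UTC−02:00.
21:00 UTC − 2h = 19:00 local.

19:00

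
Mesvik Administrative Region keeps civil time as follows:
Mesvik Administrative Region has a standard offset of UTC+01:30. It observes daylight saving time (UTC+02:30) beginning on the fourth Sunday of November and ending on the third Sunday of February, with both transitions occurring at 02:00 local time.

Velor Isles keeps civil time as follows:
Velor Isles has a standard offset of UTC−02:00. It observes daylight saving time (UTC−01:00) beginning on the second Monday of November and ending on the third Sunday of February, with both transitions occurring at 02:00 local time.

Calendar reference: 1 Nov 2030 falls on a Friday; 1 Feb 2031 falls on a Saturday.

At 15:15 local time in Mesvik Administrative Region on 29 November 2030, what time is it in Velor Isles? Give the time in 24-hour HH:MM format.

11:45

1 November 2030 is a Friday, so the first Sunday is November 3 and the fourth is November 24.
1 February 2031 is a Saturday, so the first Sunday is February 2 and the third is February 16.
Daylight saving runs 24 November 2030 – 16 February 2031; 29 November 2030 is inside that window, so Mesvik Administrative Region is at UTC+02:30.
15:15 Mesvik Administrative Region − 2h30m = 12:45 UTC.
1 November 2030 is a Friday, so the first Monday is November 4 and the second is November 11.
1 February 2031 is a Saturday, so the first Sunday is February 2 and the third is February 16.
At the standard offset (UTC−02:00), 12:45 UTC − 2h = 10:45 Velor Isles standard time.
The standard-time date in Velor Isles, 29 November 2030, falls between 11 November 2030 and 16 February 2031, so daylight saving is in effect and Velor Isles is at UTC−01:00.
12:45 UTC − 1h = 11:45 Velor Isles.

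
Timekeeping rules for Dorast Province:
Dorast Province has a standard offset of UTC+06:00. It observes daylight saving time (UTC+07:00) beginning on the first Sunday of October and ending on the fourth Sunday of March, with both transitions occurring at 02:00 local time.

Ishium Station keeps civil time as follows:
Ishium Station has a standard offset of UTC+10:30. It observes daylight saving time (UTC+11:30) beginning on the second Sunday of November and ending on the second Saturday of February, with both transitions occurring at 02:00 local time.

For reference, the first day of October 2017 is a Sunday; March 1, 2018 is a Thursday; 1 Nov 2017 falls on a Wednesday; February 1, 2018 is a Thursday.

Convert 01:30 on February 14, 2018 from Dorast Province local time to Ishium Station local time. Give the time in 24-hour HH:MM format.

1 October 2017 is a Sunday, so the first Sunday is October 1.
1 March 2018 is a Thursday, so the first Sunday is March 4 and the fourth is March 25.
Daylight saving runs 1 October 2017 – 25 March 2018; February 14, 2018 is inside that window, so Dorast Province is at UTC+07:00.
01:30 Dorast Province − 7h = 18:30 UTC (rolling into the previous day, 13 February 2018).
1 November 2017 is a Wednesday, so the first Sunday is November 5 and the second is November 12.
1 February 2018 is a Thursday, so the first Saturday is February 3 and the second is February 10.
At the standard offset (UTC+10:30), 18:30 UTC + 10h30m = 05:00 Ishium Station standard time (rolling into the next day, 14 February 2018).
The standard-time date in Ishium Station, February 14, 2018, is outside the daylight-saving period (12 November 2017 – 10 February 2018), so Ishium Station is on standard time, UTC+10:30.
18:30 UTC + 10h30m = 05:00 Ishium Station (rolling into the next day, 14 February 2018).

05:00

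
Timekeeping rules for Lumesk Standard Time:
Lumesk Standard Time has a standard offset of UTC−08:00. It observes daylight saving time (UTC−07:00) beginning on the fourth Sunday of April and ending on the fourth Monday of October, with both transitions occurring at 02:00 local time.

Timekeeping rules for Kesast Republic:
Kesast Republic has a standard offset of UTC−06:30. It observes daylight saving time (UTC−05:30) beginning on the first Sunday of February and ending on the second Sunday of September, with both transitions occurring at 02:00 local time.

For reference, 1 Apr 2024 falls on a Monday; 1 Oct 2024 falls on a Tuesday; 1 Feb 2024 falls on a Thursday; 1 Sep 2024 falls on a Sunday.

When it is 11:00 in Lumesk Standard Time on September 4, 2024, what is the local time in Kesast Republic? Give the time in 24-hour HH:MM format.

12:30

1 April 2024 is a Monday, so the first Sunday is April 7 and the fourth is April 28.
1 October 2024 is a Tuesday, so the first Monday is October 7 and the fourth is October 28.
September 4, 2024 lies within the daylight-saving period (28 April – 28 October), so Lumesk Standard Time is on daylight time, UTC−07:00.
11:00 Lumesk Standard Time + 7h = 18:00 UTC.
1 February 2024 is a Thursday, so the first Sunday is February 4.
1 September 2024 is a Sunday, so the first Sunday is September 1 and the second is September 8.
At the standard offset (UTC−06:30), 18:00 UTC − 6h30m = 11:30 Kesast Republic standard time.
The standard-time date in Kesast Republic, September 4, 2024, lies within the daylight-saving period (4 February – 8 September), so Kesast Republic is on daylight time, UTC−05:30.
18:00 UTC − 5h30m = 12:30 Kesast Republic.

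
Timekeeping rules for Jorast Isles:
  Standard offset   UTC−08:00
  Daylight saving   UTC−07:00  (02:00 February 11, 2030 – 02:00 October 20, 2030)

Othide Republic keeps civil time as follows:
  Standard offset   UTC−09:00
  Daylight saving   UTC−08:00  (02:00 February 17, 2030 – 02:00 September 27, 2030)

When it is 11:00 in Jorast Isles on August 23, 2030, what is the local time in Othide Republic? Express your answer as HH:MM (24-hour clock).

10:00

August 23, 2030 falls between 11 February and 20 October, so daylight saving is in effect and Jorast Isles is at UTC−07:00.
11:00 Jorast Isles + 7h = 18:00 UTC.
At the standard offset (UTC−09:00), 18:00 UTC − 9h = 09:00 Othide Republic standard time.
The standard-time date in Othide Republic, August 23, 2030, lies within the daylight-saving period (17 February – 27 September), so Othide Republic is on daylight time, UTC−08:00.
18:00 UTC − 8h = 10:00 Othide Republic.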